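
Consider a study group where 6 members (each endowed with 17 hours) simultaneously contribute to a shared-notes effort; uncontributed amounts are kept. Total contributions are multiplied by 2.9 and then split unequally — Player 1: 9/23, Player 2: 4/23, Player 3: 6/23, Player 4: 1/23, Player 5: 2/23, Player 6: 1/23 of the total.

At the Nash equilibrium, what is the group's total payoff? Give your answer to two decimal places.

134.30 hours

Player j's private return per contributed unit is 2.9 × (j's share). Contributing is weakly dominant for j when that share is at least 1/2.9 = 0.3448, and contributing 0 is dominant otherwise.
Only Player 1 (9/23) clears that bar, contributing 17; the remaining 5 contribute 0. Total contributed: 17.
The shared-notes effort pays out 2.9 × 17 = 49.30 in total (split across the unequal shares, but the aggregate is all that matters for the group sum).
The 5 free-riders keep 17 each, adding 85. Group total = 85 + 49.30 = 134.30.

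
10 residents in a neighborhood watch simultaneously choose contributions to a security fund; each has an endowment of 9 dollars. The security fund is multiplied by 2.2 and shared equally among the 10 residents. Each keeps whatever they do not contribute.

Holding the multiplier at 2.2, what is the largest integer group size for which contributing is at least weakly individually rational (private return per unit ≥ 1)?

2

Private return per unit is 2.2/(group size), which is ≥ 1 whenever the group size is ≤ 2.2.
The largest such integer is 2.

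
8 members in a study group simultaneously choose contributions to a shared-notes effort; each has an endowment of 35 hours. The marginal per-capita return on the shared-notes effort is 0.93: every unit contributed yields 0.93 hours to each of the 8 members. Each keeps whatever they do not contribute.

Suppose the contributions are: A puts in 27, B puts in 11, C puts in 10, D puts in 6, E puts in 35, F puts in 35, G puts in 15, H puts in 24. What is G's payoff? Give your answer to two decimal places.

171.59 hours

Total contributed: 27 + 11 + 10 + 6 + 35 + 35 + 15 + 24 = 163.
Each receives 0.93 × 163 = 151.59 from the shared-notes effort.
G keeps 35 − 15 = 20, so G's payoff is 20 + 151.59 = 171.59.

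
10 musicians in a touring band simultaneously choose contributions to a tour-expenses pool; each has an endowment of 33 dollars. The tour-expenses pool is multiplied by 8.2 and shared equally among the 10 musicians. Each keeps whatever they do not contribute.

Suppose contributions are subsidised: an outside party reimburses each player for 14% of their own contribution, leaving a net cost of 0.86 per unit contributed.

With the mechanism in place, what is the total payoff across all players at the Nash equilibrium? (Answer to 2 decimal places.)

330.00 dollars

Even with the mechanism, each unit contributed returns only (8.2/10) / 0.86 = 0.9535 per unit of net cost, so contributing nothing is still dominant.
At the Nash equilibrium no one contributes; group total payoff = 10 × 33 = 330.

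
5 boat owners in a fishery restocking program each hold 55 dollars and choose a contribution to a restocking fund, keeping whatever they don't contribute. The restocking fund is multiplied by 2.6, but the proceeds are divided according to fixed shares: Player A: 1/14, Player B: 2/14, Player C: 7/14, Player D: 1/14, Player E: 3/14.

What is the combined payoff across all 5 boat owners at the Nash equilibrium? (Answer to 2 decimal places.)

363.00 dollars

A player with share s gets back 2.6·s per unit contributed, so full contribution is dominant for anyone with s > 1/2.6 = 0.3846 and zero contribution is dominant for anyone below.
The only share above 0.3846 is Player C's 7/14, contributing 55; the remaining 4 contribute 0. Total contributed: 55.
The restocking fund pays out 2.6 × 55 = 143.00 in total (split across the unequal shares, but the aggregate is all that matters for the group sum).
The 4 free-riders keep 55 each, adding 220. Group total = 220 + 143.00 = 363.00.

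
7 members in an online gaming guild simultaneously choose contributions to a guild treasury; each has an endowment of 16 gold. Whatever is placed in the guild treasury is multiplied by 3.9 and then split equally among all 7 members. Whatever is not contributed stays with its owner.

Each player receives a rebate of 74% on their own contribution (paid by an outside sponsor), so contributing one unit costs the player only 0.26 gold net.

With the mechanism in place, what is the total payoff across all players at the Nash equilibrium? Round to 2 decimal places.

519.68 gold

Under the mechanism each unit contributed yields (3.9/7) / 0.26 = 2.1429 back to its contributor per unit of net cost, which exceeds 1, making full contribution the dominant choice for everyone.
At the Nash equilibrium everyone contributes 16. Group total payoff = 7 × (16 × 0.74 + 3.9 × 16) = 519.68.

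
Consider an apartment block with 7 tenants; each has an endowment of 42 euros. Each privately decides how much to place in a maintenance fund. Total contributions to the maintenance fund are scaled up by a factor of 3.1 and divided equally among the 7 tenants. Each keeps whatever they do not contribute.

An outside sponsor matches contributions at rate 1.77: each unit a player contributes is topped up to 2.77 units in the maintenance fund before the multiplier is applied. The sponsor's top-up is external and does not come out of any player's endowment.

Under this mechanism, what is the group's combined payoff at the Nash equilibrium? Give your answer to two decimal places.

With the mechanism, a contributed unit returns 3.1 × 2.77 / 7 = 1.2267 per unit of net cost to the contributor — now above 1 — so contributing fully is weakly dominant for every player.
At the Nash equilibrium everyone contributes 42. Group total payoff = 3.1 × 2.77 × 294 = 2524.58.

2524.58 euros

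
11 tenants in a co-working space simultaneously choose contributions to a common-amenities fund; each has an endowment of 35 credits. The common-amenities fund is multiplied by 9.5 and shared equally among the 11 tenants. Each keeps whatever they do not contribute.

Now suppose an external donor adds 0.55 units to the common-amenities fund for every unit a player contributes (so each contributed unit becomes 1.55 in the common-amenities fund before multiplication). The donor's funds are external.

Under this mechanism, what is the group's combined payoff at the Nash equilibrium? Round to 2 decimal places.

5669.13 credits

Under the mechanism each unit contributed yields 9.5 × 1.55 / 11 = 1.3386 back to its contributor per unit of net cost, which exceeds 1, making full contribution the dominant choice for everyone.
At the Nash equilibrium everyone contributes 35. Group total payoff = 9.5 × 1.55 × 385 = 5669.13.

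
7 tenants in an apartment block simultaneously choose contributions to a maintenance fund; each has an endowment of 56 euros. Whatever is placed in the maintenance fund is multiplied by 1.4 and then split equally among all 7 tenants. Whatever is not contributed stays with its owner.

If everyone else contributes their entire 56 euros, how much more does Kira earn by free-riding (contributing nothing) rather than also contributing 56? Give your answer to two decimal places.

Switching from a contribution of 56 to 0 lets Kira keep an extra 56 euros, but lowers the maintenance fund by 56, which costs Kira their own share of that drop: 1.4/7 × 56 = 11.20.
Net gain = 56 − 11.20 = 44.80. The private return per contributed unit (0.2000) is below 1, so free-riding is indeed the best response regardless of what the others do.

44.80 euros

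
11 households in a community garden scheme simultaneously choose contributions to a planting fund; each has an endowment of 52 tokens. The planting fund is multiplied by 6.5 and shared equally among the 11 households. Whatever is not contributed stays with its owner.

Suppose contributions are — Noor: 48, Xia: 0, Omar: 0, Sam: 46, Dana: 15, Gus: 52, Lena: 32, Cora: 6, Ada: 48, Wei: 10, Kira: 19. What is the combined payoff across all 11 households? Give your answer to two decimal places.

Total contributed: 48 + 0 + 0 + 46 + 15 + 52 + 32 + 6 + 48 + 10 + 19 = 276; total kept: 11 × 52 − 276 = 296.
The planting fund pays out 6.5 × 276 = 1794.00 in aggregate.
Group total = 296 + 1794.00 = 2090.00.

2090.00 tokens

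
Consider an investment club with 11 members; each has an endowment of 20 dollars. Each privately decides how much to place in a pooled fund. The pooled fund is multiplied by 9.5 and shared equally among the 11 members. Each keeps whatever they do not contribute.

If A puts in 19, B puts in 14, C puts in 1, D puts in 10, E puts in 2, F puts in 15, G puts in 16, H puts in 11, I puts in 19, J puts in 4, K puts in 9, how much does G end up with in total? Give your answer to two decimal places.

Total contributed: 19 + 14 + 1 + 10 + 2 + 15 + 16 + 11 + 19 + 4 + 9 = 120.
Each receives 9.5 × 120 / 11 = 103.64 from the pooled fund.
G keeps 20 − 16 = 4, so G's payoff is 4 + 103.64 = 107.64.

107.64 dollars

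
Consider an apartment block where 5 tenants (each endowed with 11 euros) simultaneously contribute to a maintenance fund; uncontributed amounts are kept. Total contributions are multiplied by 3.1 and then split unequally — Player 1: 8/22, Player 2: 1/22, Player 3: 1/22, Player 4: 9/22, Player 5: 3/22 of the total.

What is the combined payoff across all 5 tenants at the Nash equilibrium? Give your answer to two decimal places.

For player j, contributing a unit is worthwhile iff 3.1 × (j's share) ≥ 1, i.e. iff j's share is at least 0.3226.
Player 1 and Player 4 clear that bar, contributing 11 each; the remaining 3 contribute 0. Total contributed: 22.
The maintenance fund pays out 3.1 × 22 = 68.20 in total (split across the unequal shares, but the aggregate is all that matters for the group sum).
The 3 free-riders keep 11 each, adding 33. Group total = 33 + 68.20 = 101.20.

101.20 euros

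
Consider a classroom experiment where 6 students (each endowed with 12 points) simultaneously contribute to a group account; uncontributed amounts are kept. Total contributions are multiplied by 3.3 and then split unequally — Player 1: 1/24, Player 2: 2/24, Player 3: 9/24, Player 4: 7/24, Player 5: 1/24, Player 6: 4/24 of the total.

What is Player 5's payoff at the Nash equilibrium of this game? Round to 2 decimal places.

13.65 points

Player j's private return per contributed unit is 3.3 × (j's share). Contributing is weakly dominant for j when that share is at least 1/3.3 = 0.3030, and contributing 0 is dominant otherwise.
Only Player 3 (9/24) clears that bar, contributing 12; the remaining 5 contribute 0. Total contributed: 12.
Player 5 keeps 12 and receives 3.3 × 12 × 1/24 = 1.65 from the group account, for a payoff of 13.65.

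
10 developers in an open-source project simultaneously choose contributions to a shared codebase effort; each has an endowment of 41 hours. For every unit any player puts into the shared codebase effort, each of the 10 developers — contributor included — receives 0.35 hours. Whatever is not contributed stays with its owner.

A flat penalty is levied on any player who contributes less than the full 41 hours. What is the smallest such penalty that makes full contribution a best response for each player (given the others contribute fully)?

Given the others contribute fully, the best deviation is to contribute 0 (any partial contribution still incurs the fine and gives up units whose private return 0.35 is below 1).
Deviating from 41 to 0 saves 41 hours but forfeits the deviator's share of the drop in the shared codebase effort: 0.35 × 41 = 14.35.
So the deviation gain is 41 − 14.35 = 26.65, and the fine must be at least 26.65 hours to wipe it out.

26.65 hours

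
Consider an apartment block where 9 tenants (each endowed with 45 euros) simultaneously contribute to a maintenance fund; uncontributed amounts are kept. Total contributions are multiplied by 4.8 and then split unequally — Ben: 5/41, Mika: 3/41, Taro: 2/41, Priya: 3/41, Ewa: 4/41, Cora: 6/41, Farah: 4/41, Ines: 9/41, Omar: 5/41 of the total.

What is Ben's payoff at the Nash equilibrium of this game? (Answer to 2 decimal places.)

Player j's private return per contributed unit is 4.8 × (j's share). Contributing is weakly dominant for j when that share is at least 1/4.8 = 0.2083, and contributing 0 is dominant otherwise.
Ines alone (share 9/41) is above the threshold, contributing 45; the remaining 8 contribute 0. Total contributed: 45.
Ben keeps 45 and receives 4.8 × 45 × 5/41 = 26.34 from the maintenance fund, for a payoff of 71.34.

71.34 euros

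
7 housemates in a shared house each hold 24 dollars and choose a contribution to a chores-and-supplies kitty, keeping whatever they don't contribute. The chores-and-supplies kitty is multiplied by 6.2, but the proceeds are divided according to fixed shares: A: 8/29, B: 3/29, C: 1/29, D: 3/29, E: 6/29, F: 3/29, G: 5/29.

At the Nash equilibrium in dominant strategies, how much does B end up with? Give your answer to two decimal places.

A player with share s gets back 6.2·s per unit contributed, so full contribution is dominant for anyone with s > 1/6.2 = 0.1613 and zero contribution is dominant for anyone below.
The shares above 0.1613 belong to A, E and G, contributing 24 each; the remaining 4 contribute 0. Total contributed: 72.
B keeps 24 and receives 6.2 × 72 × 3/29 = 46.18 from the chores-and-supplies kitty, for a payoff of 70.18.

70.18 dollars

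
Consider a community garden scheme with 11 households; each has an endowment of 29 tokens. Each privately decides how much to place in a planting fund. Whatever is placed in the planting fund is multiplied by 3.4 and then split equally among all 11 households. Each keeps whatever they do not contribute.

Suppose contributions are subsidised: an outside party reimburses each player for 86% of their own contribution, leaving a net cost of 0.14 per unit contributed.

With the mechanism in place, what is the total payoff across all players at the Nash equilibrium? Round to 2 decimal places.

The effective private return per unit is now (3.4/11) / 0.14 = 2.2078 > 1, so every player's dominant strategy flips to full contribution.
So the Nash equilibrium is full contribution by all 11; the group earns 11 × (29 × 0.86 + 3.4 × 29) = 1358.94.

1358.94 tokens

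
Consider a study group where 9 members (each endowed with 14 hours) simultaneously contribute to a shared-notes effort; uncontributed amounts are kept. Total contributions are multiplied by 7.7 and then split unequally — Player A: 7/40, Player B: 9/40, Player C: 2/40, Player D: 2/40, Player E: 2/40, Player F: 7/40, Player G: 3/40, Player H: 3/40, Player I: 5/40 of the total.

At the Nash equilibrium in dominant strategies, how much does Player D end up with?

30.17 hours

For player j, contributing a unit is worthwhile iff 7.7 × (j's share) ≥ 1, i.e. iff j's share is at least 0.1299.
Player A, Player B and Player F clear that bar, contributing 14 each; the remaining 6 contribute 0. Total contributed: 42.
Player D keeps 14 and receives 7.7 × 42 × 2/40 = 16.17 from the shared-notes effort, for a payoff of 30.17.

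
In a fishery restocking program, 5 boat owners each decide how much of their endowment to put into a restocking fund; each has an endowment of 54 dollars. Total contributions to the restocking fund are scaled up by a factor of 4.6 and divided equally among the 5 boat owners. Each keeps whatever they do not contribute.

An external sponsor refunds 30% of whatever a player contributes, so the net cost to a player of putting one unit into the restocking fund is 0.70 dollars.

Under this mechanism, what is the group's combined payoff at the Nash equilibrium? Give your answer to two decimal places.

1323.00 dollars

With the mechanism, a contributed unit returns (4.6/5) / 0.70 = 1.3143 per unit of net cost to the contributor — now above 1 — so contributing fully is weakly dominant for every player.
So the Nash equilibrium is full contribution by all 5; the group earns 5 × (54 × 0.30 + 4.6 × 54) = 1323.00.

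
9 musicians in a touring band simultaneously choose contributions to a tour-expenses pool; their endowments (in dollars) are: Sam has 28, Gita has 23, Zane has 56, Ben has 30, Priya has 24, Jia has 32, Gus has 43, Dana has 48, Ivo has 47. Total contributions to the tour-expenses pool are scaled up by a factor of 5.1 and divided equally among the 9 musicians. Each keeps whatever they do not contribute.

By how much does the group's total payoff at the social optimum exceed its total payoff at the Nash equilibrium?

The private return per contributed unit is 5.1/9 = 0.5667 < 1 for every player regardless of endowment, so the Nash equilibrium is zero contribution and the group total is Σ E_j = 28 + 23 + 56 + 30 + 24 + 32 + 43 + 48 + 47 = 331.
Each contributed unit returns 5.100 to the group, so the social optimum is full contribution by everyone: group total = 5.100 × 331 = 1688.10.
Efficiency loss = (5.100 − 1) × 331 = 1357.10.

1357.10 dollars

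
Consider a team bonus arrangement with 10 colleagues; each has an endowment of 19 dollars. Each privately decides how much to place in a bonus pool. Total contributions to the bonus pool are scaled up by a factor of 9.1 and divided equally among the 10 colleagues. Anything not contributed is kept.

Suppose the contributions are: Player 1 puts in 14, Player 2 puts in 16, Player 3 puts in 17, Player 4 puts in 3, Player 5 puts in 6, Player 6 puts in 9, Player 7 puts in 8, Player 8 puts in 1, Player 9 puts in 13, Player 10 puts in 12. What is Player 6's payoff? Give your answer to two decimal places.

Total contributed: 14 + 16 + 17 + 3 + 6 + 9 + 8 + 1 + 13 + 12 = 99.
Each receives 9.1 × 99 / 10 = 90.09 from the bonus pool.
Player 6 keeps 19 − 9 = 10, so Player 6's payoff is 10 + 90.09 = 100.09.

100.09 dollars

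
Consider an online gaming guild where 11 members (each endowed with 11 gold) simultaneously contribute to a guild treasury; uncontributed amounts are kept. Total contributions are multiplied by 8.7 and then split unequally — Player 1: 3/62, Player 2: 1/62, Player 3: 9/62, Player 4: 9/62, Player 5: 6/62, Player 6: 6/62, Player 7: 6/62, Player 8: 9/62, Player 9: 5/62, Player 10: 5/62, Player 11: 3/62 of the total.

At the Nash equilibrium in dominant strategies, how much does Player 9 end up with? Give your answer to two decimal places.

Each unit j contributes comes back to j as 8.7 × (j's share), so j prefers to contribute only if that share exceeds 1/8.7 = 0.1149; otherwise keeping the unit dominates.
Player 3, Player 4 and Player 8 clear that bar, contributing 11 each; the remaining 8 contribute 0. Total contributed: 33.
Player 9 keeps 11 and receives 8.7 × 33 × 5/62 = 23.15 from the guild treasury, for a payoff of 34.15.

34.15 gold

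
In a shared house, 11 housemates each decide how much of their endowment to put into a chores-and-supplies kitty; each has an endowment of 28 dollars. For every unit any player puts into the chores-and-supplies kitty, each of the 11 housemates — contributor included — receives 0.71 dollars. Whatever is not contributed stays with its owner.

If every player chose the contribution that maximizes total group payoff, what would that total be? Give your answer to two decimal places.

Each contributed unit returns 7.810 to the group as a whole (0.71 to each of 11 players), which exceeds 1, so the social optimum is full contribution: group total = 7.810 × 308 = 2405.48.

2405.48 dollars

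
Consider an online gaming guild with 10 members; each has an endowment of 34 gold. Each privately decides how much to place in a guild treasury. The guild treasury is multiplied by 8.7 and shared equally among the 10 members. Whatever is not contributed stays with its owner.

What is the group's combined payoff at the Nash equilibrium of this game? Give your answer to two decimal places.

340.00 gold

Each contributed unit returns 8.7/10 = 0.8700 to its contributor — below 1 — so contributing 0 is dominant for every player. At the Nash equilibrium everyone keeps their 34, and the group total is 10 × 34 = 340.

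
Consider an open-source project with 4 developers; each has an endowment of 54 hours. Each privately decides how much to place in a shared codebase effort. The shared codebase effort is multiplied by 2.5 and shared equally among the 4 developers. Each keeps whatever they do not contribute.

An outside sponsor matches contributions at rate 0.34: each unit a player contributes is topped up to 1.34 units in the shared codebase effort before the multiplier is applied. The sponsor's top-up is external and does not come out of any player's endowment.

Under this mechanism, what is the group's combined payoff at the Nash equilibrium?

216.00 hours

Even with the mechanism, each unit contributed returns only 2.5 × 1.34 / 4 = 0.8375 per unit of net cost, so contributing nothing is still dominant.
Everyone keeps their endowment and the group total is 4 × 54 = 216.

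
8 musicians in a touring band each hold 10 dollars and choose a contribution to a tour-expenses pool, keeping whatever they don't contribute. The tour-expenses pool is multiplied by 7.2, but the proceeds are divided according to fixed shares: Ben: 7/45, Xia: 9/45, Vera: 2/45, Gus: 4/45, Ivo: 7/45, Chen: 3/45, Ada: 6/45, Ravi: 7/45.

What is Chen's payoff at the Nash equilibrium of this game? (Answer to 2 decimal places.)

29.20 dollars

Each unit j contributes comes back to j as 7.2 × (j's share), so j prefers to contribute only if that share exceeds 1/7.2 = 0.1389; otherwise keeping the unit dominates.
Ben, Xia, Ivo and Ravi clear that bar, contributing 10 each; the remaining 4 contribute 0. Total contributed: 40.
Chen keeps 10 and receives 7.2 × 40 × 3/45 = 19.20 from the tour-expenses pool, for a payoff of 29.20.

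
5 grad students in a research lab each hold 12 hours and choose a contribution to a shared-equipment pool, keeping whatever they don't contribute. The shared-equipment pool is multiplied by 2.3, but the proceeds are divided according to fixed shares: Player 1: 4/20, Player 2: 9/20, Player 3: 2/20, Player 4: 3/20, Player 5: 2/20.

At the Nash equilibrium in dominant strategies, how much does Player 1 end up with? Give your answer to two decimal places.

17.52 hours

Each unit j contributes comes back to j as 2.3 × (j's share), so j prefers to contribute only if that share exceeds 1/2.3 = 0.4348; otherwise keeping the unit dominates.
Only Player 2 (9/20) clears that bar, contributing 12; the remaining 4 contribute 0. Total contributed: 12.
Player 1 keeps 12 and receives 2.3 × 12 × 4/20 = 5.52 from the shared-equipment pool, for a payoff of 17.52.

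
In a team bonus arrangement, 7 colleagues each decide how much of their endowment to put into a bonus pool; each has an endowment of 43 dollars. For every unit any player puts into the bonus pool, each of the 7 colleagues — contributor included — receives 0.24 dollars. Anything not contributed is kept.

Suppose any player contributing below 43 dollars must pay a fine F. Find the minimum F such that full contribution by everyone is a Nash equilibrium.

Given the others contribute fully, the best deviation is to contribute 0 (any partial contribution still incurs the fine and gives up units whose private return 0.24 is below 1).
Deviating from 43 to 0 saves 43 dollars but forfeits the deviator's share of the drop in the bonus pool: 0.24 × 43 = 10.32.
So the deviation gain is 43 − 10.32 = 32.68, and the fine must be at least 32.68 dollars to wipe it out.

32.68 dollars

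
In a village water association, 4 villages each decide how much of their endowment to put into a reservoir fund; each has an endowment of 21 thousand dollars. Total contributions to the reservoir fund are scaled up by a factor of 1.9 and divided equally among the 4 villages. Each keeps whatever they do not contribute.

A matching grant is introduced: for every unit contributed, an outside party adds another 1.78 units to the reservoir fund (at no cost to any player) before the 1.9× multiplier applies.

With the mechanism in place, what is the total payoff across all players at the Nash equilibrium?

With the mechanism, a contributed unit returns 1.9 × 2.78 / 4 = 1.3205 per unit of net cost to the contributor — now above 1 — so contributing fully is weakly dominant for every player.
So the Nash equilibrium is full contribution by all 4; the group earns 1.9 × 2.78 × 84 = 443.69.

443.69 thousand dollars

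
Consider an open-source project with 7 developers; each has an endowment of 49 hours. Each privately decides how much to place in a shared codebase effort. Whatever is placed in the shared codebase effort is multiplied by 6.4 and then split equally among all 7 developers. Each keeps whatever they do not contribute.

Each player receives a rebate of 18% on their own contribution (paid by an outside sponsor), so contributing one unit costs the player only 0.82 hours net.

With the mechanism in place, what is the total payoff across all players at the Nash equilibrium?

With the mechanism, a contributed unit returns (6.4/7) / 0.82 = 1.1150 per unit of net cost to the contributor — now above 1 — so contributing fully is weakly dominant for every player.
So the Nash equilibrium is full contribution by all 7; the group earns 7 × (49 × 0.18 + 6.4 × 49) = 2256.94.

2256.94 hours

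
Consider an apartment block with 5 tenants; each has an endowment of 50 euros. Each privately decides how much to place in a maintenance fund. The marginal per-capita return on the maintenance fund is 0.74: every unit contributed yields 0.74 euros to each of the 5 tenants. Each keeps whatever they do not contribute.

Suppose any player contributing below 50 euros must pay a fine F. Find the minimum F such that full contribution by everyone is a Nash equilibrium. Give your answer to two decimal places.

13.00 euros

Given the others contribute fully, the best deviation is to contribute 0 (any partial contribution still incurs the fine and gives up units whose private return 0.74 is below 1).
Deviating from 50 to 0 saves 50 euros but forfeits the deviator's share of the drop in the maintenance fund: 0.74 × 50 = 37.00.
So the deviation gain is 50 − 37.00 = 13.00, and the fine must be at least 13.00 euros to wipe it out.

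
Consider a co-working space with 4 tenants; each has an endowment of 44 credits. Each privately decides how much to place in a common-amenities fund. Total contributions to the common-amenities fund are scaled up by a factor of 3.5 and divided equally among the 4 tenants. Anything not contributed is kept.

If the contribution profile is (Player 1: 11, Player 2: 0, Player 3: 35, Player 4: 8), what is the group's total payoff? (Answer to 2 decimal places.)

311.00 credits

Total contributed: 11 + 0 + 35 + 8 = 54; total kept: 4 × 44 − 54 = 122.
The common-amenities fund pays out 3.5 × 54 = 189.00 in aggregate.
Group total = 122 + 189.00 = 311.00.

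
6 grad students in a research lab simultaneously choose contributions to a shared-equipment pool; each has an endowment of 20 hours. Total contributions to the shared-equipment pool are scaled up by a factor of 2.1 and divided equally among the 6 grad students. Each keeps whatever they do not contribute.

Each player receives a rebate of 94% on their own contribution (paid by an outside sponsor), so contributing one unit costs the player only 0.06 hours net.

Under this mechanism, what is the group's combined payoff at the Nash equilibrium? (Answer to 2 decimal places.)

364.80 hours

With the mechanism, a contributed unit returns (2.1/6) / 0.06 = 5.8333 per unit of net cost to the contributor — now above 1 — so contributing fully is weakly dominant for every player.
At the Nash equilibrium everyone contributes 20. Group total payoff = 6 × (20 × 0.94 + 2.1 × 20) = 364.80.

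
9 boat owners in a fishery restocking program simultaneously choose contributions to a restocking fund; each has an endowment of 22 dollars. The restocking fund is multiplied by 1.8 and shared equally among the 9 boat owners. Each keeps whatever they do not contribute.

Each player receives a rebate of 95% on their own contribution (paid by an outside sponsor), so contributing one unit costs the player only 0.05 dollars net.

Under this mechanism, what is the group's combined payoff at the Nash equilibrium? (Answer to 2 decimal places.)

544.50 dollars

The effective private return per unit is now (1.8/9) / 0.05 = 4.0000 > 1, so every player's dominant strategy flips to full contribution.
At the Nash equilibrium everyone contributes 22. Group total payoff = 9 × (22 × 0.95 + 1.8 × 22) = 544.50.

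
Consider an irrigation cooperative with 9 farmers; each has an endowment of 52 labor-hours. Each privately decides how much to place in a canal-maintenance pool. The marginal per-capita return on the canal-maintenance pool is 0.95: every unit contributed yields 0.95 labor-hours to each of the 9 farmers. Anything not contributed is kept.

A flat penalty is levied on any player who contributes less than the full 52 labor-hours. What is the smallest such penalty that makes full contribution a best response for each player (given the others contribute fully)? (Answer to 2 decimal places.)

2.60 labor-hours

Given the others contribute fully, the best deviation is to contribute 0 (any partial contribution still incurs the fine and gives up units whose private return 0.95 is below 1).
Deviating from 52 to 0 saves 52 labor-hours but forfeits the deviator's share of the drop in the canal-maintenance pool: 0.95 × 52 = 49.40.
So the deviation gain is 52 − 49.40 = 2.60, and the fine must be at least 2.60 labor-hours to wipe it out.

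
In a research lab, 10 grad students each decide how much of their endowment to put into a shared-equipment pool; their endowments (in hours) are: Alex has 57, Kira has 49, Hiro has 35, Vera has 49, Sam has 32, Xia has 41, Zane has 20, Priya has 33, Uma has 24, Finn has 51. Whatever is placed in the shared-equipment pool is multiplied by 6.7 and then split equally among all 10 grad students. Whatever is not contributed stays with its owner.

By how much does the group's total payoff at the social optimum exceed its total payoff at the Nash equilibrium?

The private return per contributed unit is 6.7/10 = 0.6700 < 1 for every player regardless of endowment, so the Nash equilibrium is zero contribution and the group total is Σ E_j = 57 + 49 + 35 + 49 + 32 + 41 + 20 + 33 + 24 + 51 = 391.
Each contributed unit returns 6.700 to the group, so the social optimum is full contribution by everyone: group total = 6.700 × 391 = 2619.70.
Efficiency loss = (6.700 − 1) × 391 = 2228.70.

2228.70 hours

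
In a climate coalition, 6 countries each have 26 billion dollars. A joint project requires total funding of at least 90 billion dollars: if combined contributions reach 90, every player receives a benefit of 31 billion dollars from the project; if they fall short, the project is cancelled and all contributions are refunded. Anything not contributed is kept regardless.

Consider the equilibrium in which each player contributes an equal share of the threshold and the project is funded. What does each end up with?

42 billion dollars

Equal share of the threshold: 90/6 = 15.
At this profile no one gains by cutting their contribution: any cut drops the total below 90, the project is cancelled, contributions are refunded, and the deviator ends with 26, which is less than 26 − 15 + 31 = 42. Contributing more than 15 just wastes the excess. So contributing exactly 15 is a best response.
Each player's payoff: 26 − 15 + 31 = 42.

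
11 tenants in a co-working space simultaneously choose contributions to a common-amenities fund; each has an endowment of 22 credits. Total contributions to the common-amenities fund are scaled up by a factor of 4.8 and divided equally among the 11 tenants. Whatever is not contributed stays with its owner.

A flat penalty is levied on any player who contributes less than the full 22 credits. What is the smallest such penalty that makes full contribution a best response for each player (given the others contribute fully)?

Given the others contribute fully, the best deviation is to contribute 0 (any partial contribution still incurs the fine and gives up units whose private return 0.4364 is below 1).
Deviating from 22 to 0 saves 22 credits but forfeits the deviator's share of the drop in the common-amenities fund: 4.8/11 × 22 = 9.60.
So the deviation gain is 22 − 9.60 = 12.40, and the fine must be at least 12.40 credits to wipe it out.

12.40 credits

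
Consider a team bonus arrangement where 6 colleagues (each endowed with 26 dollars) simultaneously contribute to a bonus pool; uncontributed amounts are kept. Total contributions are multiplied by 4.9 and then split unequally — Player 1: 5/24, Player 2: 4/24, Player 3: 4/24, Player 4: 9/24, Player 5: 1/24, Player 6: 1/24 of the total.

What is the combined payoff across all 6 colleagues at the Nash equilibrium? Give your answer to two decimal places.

Player j's private return per contributed unit is 4.9 × (j's share). Contributing is weakly dominant for j when that share is at least 1/4.9 = 0.2041, and contributing 0 is dominant otherwise.
Player 1 and Player 4 are above the threshold, contributing 26 each; the remaining 4 contribute 0. Total contributed: 52.
The bonus pool pays out 4.9 × 52 = 254.80 in total (split across the unequal shares, but the aggregate is all that matters for the group sum).
The 4 free-riders keep 26 each, adding 104. Group total = 104 + 254.80 = 358.80.

358.80 dollars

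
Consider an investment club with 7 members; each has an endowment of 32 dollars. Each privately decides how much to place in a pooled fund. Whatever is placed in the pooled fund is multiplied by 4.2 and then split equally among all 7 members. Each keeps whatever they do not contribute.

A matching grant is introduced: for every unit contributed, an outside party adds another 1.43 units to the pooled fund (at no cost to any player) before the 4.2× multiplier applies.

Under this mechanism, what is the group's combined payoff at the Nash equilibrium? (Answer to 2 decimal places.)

With the mechanism, a contributed unit returns 4.2 × 2.43 / 7 = 1.4580 per unit of net cost to the contributor — now above 1 — so contributing fully is weakly dominant for every player.
So the Nash equilibrium is full contribution by all 7; the group earns 4.2 × 2.43 × 224 = 2286.14.

2286.14 dollars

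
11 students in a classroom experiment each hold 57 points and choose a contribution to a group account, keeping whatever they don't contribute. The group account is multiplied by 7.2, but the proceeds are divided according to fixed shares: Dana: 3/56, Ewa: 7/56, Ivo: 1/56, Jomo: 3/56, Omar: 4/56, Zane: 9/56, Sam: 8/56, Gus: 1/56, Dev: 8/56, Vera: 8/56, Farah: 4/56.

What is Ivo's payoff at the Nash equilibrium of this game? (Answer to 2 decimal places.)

Each unit j contributes comes back to j as 7.2 × (j's share), so j prefers to contribute only if that share exceeds 1/7.2 = 0.1389; otherwise keeping the unit dominates.
Zane, Sam, Dev and Vera are above the threshold, contributing 57 each; the remaining 7 contribute 0. Total contributed: 228.
Ivo keeps 57 and receives 7.2 × 228 × 1/56 = 29.31 from the group account, for a payoff of 86.31.

86.31 points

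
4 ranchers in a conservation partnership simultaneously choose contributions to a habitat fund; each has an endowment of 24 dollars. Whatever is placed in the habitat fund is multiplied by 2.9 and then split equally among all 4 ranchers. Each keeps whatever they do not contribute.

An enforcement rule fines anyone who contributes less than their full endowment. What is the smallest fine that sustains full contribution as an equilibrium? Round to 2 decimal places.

Given the others contribute fully, the best deviation is to contribute 0 (any partial contribution still incurs the fine and gives up units whose private return 0.7250 is below 1).
Deviating from 24 to 0 saves 24 dollars but forfeits the deviator's share of the drop in the habitat fund: 2.9/4 × 24 = 17.40.
So the deviation gain is 24 − 17.40 = 6.60, and the fine must be at least 6.60 dollars to wipe it out.

6.60 dollars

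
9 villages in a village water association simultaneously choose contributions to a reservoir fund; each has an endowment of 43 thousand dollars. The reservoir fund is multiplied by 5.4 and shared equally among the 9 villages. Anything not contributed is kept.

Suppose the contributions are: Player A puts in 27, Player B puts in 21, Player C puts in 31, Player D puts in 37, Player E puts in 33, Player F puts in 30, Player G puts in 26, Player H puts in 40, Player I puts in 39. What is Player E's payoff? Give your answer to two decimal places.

180.40 thousand dollars

Total contributed: 27 + 21 + 31 + 37 + 33 + 30 + 26 + 40 + 39 = 284.
Each receives 5.4 × 284 / 9 = 170.40 from the reservoir fund.
Player E keeps 43 − 33 = 10, so Player E's payoff is 10 + 170.40 = 180.40.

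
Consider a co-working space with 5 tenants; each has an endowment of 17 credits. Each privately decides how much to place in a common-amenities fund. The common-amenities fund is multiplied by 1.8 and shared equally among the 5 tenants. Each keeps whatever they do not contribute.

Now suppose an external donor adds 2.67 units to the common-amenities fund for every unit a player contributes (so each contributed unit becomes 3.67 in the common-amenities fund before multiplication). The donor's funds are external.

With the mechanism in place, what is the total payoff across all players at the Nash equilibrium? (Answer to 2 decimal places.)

561.51 credits

The effective private return per unit is now 1.8 × 3.67 / 5 = 1.3212 > 1, so every player's dominant strategy flips to full contribution.
At the Nash equilibrium everyone contributes 17. Group total payoff = 1.8 × 3.67 × 85 = 561.51.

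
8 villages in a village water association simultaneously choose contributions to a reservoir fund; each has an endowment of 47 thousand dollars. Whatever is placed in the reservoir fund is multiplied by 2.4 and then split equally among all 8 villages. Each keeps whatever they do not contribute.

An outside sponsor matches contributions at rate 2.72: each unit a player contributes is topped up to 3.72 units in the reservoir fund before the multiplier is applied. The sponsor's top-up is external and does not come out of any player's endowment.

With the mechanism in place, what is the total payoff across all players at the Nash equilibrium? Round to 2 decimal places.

Under the mechanism each unit contributed yields 2.4 × 3.72 / 8 = 1.1160 back to its contributor per unit of net cost, which exceeds 1, making full contribution the dominant choice for everyone.
At the Nash equilibrium everyone contributes 47. Group total payoff = 2.4 × 3.72 × 376 = 3356.93.

3356.93 thousand dollars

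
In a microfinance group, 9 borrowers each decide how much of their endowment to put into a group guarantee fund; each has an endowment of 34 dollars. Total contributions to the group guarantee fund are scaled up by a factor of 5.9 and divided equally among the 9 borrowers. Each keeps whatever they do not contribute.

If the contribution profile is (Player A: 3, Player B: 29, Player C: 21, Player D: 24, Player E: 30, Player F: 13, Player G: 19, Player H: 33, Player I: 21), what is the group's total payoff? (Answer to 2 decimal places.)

1251.70 dollars

Total contributed: 3 + 29 + 21 + 24 + 30 + 13 + 19 + 33 + 21 = 193; total kept: 9 × 34 − 193 = 113.
The group guarantee fund pays out 5.9 × 193 = 1138.70 in aggregate.
Group total = 113 + 1138.70 = 1251.70.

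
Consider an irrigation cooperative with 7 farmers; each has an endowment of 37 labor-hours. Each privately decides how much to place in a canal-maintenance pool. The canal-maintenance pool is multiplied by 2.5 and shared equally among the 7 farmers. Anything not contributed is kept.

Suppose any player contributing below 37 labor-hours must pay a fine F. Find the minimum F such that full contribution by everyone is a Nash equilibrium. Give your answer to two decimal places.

23.79 labor-hours

Given the others contribute fully, the best deviation is to contribute 0 (any partial contribution still incurs the fine and gives up units whose private return 0.3571 is below 1).
Deviating from 37 to 0 saves 37 labor-hours but forfeits the deviator's share of the drop in the canal-maintenance pool: 2.5/7 × 37 = 13.21.
So the deviation gain is 37 − 13.21 = 23.79, and the fine must be at least 23.79 labor-hours to wipe it out.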